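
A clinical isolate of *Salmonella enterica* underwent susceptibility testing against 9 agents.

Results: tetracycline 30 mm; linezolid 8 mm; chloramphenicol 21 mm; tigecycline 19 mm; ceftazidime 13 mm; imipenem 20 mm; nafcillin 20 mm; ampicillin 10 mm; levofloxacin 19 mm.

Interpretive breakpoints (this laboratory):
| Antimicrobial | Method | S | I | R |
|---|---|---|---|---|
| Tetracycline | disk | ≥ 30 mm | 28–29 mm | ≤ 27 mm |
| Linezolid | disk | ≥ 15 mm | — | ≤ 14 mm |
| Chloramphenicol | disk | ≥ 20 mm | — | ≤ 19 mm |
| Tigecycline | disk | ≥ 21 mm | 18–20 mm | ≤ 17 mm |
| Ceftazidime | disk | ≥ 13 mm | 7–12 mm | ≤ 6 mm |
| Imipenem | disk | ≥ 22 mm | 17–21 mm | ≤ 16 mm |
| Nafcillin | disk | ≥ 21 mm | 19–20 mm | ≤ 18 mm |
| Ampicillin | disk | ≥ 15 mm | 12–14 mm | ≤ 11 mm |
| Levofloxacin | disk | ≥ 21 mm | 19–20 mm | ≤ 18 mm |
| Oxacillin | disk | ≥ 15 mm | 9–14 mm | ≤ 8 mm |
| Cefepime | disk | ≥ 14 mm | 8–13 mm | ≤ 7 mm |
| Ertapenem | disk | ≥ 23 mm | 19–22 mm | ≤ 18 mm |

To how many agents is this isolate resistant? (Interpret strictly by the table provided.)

Tetracycline (30 mm) ≥ 30 mm — Susceptible
Linezolid 8 mm: ≤ 14 mm — resistant
Chloramphenicol (21 mm) ≥ 20 mm — Susceptible
Tigecycline: 19 mm is in 18–20 mm → intermediate
Ceftazidime (13 mm) ≥ 13 mm → S
Imipenem (20 mm) in 17–21 mm ⇒ I
Nafcillin: 20 mm is in 19–20 mm — intermediate
Ampicillin 10 mm: ≤ 11 mm ⇒ R
Levofloxacin (19 mm) in 19–20 mm — intermediate
Resistant: 2

2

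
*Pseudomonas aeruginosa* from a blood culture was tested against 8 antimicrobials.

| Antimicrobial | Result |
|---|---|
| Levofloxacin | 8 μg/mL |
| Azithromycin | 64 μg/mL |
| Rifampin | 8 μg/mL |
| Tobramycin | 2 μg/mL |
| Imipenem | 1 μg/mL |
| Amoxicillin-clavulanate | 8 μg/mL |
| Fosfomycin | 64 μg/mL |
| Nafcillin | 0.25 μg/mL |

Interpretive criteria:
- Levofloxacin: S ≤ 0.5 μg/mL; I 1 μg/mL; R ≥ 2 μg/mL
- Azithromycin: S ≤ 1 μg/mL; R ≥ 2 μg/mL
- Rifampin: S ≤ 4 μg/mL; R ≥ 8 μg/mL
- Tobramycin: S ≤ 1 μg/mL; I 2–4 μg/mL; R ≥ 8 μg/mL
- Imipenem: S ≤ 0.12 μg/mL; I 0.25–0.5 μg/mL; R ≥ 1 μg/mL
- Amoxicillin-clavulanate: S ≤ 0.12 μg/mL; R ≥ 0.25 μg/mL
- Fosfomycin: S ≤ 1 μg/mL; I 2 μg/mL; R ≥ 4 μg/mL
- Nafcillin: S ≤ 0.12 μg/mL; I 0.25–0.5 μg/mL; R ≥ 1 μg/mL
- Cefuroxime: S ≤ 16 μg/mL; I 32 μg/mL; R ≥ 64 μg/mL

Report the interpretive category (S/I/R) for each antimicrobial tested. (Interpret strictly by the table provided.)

Levofloxacin 8 μg/mL: ≥ 2 μg/mL → Resistant
Azithromycin (64 μg/mL) ≥ 2 μg/mL → Resistant
Rifampin 8 μg/mL: ≥ 8 μg/mL — resistant
Tobramycin 2 μg/mL: in 2–4 μg/mL → intermediate
Imipenem 1 μg/mL: ≥ 1 μg/mL — Resistant
Amoxicillin-clavulanate (8 μg/mL) ≥ 0.25 μg/mL — Resistant
Fosfomycin 64 μg/mL: ≥ 4 μg/mL → R
Nafcillin (0.25 μg/mL) in 0.25–0.5 μg/mL ⇒ Intermediate

R, R, R, I, R, R, R, I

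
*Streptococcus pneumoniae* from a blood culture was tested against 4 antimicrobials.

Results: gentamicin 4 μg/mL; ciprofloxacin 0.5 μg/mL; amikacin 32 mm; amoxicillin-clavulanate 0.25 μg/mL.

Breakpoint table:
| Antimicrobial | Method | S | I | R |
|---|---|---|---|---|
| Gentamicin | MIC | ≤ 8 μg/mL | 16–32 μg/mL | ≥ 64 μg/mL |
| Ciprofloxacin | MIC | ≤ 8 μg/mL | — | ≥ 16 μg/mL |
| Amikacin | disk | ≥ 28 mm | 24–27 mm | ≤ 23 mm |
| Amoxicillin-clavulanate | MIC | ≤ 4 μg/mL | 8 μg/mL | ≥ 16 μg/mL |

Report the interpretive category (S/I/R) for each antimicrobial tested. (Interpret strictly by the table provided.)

S, S, S, S

Gentamicin (4 μg/mL) ≤ 8 μg/mL → S
Ciprofloxacin 0.5 μg/mL: ≤ 8 μg/mL ⇒ S
Amikacin (32 mm) ≥ 28 mm — susceptible
Amoxicillin-clavulanate (0.25 μg/mL) ≤ 4 μg/mL ⇒ susceptible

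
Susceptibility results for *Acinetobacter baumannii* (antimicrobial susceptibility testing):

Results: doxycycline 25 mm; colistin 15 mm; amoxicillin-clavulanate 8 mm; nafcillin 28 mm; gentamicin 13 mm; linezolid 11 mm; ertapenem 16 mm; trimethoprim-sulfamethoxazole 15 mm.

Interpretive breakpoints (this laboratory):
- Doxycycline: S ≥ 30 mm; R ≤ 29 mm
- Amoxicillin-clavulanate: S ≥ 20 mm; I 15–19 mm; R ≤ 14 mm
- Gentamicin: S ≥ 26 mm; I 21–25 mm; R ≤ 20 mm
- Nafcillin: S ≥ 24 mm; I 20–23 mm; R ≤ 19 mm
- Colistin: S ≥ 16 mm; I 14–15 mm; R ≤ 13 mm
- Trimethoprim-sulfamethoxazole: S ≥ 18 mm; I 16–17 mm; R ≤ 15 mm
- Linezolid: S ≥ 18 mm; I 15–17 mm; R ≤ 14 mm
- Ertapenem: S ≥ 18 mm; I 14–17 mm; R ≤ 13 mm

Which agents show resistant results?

doxycycline, amoxicillin-clavulanate, gentamicin, linezolid, trimethoprim-sulfamethoxazole

Doxycycline 25 mm: ≤ 29 mm ⇒ Resistant
Colistin: 15 mm is in 14–15 mm ⇒ intermediate
Amoxicillin-clavulanate 8 mm: ≤ 14 mm — R
Nafcillin: 28 mm is ≥ 24 mm → susceptible
Gentamicin 13 mm: ≤ 20 mm ⇒ resistant
Linezolid (11 mm) ≤ 14 mm → R
Ertapenem (16 mm) in 14–17 mm ⇒ Intermediate
Trimethoprim-sulfamethoxazole (15 mm) ≤ 15 mm — Resistant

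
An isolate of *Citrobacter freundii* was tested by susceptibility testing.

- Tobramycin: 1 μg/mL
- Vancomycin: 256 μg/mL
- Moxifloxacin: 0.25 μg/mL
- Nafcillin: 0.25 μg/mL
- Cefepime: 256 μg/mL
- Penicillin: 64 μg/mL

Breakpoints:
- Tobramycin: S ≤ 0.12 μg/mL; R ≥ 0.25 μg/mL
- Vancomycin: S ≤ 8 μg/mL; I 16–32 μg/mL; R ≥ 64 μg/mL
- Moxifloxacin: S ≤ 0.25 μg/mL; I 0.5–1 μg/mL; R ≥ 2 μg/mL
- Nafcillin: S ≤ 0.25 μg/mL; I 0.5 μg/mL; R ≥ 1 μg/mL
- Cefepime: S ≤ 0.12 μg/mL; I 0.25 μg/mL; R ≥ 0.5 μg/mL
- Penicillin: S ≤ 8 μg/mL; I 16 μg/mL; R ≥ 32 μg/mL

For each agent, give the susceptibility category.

Tobramycin 1 μg/mL: ≥ 0.25 μg/mL — Resistant
Vancomycin 256 μg/mL: ≥ 64 μg/mL → resistant
Moxifloxacin: 0.25 μg/mL is ≤ 0.25 μg/mL → susceptible
Nafcillin 0.25 μg/mL: ≤ 0.25 μg/mL ⇒ S
Cefepime (256 μg/mL) ≥ 0.5 μg/mL — R
Penicillin (64 μg/mL) ≥ 32 μg/mL ⇒ resistant

R, R, S, S, R, R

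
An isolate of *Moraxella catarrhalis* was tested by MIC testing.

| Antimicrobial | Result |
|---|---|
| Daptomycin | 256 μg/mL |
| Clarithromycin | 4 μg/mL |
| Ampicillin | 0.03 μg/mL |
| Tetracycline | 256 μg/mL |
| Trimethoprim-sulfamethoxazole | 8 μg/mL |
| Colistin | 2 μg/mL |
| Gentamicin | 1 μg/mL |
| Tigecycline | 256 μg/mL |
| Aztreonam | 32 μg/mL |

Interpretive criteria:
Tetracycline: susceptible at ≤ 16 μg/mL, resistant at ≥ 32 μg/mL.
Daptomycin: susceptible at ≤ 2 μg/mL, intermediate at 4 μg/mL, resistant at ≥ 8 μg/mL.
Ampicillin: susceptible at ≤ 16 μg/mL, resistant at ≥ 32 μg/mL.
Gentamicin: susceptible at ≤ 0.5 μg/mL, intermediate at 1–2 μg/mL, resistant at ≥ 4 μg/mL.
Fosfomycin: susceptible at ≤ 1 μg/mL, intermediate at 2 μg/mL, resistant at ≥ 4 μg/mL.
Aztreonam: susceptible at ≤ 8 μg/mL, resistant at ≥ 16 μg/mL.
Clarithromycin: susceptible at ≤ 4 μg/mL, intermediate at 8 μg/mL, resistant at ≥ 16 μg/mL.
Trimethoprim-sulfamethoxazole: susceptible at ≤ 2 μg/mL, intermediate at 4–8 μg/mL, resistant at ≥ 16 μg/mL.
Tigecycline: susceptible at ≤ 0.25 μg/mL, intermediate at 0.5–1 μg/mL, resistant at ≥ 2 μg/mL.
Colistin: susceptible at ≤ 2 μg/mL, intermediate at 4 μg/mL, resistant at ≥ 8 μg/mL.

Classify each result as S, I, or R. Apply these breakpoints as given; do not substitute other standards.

Daptomycin: 256 μg/mL is ≥ 8 μg/mL — resistant
Clarithromycin 4 μg/mL: ≤ 4 μg/mL ⇒ Susceptible
Ampicillin (0.03 μg/mL) ≤ 16 μg/mL → S
Tetracycline (256 μg/mL) ≥ 32 μg/mL → Resistant
Trimethoprim-sulfamethoxazole: 8 μg/mL is in 4–8 μg/mL ⇒ intermediate
Colistin 2 μg/mL: ≤ 2 μg/mL — S
Gentamicin (1 μg/mL) in 1–2 μg/mL → intermediate
Tigecycline 256 μg/mL: ≥ 2 μg/mL — resistant
Aztreonam (32 μg/mL) ≥ 16 μg/mL → resistant

R, S, S, R, I, S, I, R, R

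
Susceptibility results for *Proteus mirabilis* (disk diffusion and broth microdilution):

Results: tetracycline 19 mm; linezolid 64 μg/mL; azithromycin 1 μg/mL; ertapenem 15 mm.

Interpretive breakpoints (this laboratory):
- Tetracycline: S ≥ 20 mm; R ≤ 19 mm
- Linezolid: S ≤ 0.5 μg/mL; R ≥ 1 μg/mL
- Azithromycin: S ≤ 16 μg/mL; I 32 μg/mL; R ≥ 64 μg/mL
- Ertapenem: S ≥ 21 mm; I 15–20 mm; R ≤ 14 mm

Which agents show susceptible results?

azithromycin

Tetracycline 19 mm: ≤ 19 mm ⇒ R
Linezolid 64 μg/mL: ≥ 1 μg/mL → Resistant
Azithromycin: 1 μg/mL is ≤ 16 μg/mL → Susceptible
Ertapenem 15 mm: in 15–20 mm — I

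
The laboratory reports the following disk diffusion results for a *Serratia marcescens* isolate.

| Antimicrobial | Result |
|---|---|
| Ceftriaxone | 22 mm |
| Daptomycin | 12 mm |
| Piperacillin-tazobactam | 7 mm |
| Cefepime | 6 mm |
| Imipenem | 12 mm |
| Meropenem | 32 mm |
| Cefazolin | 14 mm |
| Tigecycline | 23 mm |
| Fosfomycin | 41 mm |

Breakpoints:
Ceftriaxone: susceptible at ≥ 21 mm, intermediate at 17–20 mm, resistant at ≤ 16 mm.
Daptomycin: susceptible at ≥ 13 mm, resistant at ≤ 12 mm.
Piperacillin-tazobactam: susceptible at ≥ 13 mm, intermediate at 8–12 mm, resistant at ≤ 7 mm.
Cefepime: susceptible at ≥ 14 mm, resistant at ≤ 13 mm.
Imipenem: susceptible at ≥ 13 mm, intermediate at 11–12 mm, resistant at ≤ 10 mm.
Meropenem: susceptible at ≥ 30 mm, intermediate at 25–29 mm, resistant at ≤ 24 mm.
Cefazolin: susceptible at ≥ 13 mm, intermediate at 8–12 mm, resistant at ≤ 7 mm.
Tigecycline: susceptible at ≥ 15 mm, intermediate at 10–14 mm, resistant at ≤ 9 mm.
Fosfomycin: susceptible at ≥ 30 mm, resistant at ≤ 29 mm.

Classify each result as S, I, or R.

S, R, R, R, I, S, S, S, S

Ceftriaxone 22 mm: ≥ 21 mm ⇒ S
Daptomycin 12 mm: ≤ 12 mm → resistant
Piperacillin-tazobactam (7 mm) ≤ 7 mm → resistant
Cefepime (6 mm) ≤ 13 mm — Resistant
Imipenem: 12 mm is in 11–12 mm → Intermediate
Meropenem (32 mm) ≥ 30 mm → S
Cefazolin 14 mm: ≥ 13 mm → susceptible
Tigecycline: 23 mm is ≥ 15 mm ⇒ susceptible
Fosfomycin (41 mm) ≥ 30 mm → S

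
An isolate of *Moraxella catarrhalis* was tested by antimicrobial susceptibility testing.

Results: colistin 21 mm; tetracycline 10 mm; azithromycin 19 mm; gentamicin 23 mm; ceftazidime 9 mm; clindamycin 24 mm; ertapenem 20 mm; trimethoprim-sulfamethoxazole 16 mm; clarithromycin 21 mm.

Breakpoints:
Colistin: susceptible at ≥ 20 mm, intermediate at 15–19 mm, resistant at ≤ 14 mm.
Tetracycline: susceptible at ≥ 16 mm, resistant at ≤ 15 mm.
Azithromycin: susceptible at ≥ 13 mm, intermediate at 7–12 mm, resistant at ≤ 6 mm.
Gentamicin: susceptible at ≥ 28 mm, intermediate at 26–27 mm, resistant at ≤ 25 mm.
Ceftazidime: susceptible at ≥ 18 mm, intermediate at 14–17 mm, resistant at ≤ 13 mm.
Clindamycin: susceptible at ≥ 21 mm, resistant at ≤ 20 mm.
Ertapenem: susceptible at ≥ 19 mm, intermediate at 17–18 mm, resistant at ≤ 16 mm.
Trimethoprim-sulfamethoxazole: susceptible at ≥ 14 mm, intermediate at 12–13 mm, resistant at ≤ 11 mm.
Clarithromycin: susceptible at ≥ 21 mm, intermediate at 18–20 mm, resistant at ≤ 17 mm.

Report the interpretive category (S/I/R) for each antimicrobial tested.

Colistin: 21 mm is ≥ 20 mm ⇒ Susceptible
Tetracycline: 10 mm is ≤ 15 mm — Resistant
Azithromycin: 19 mm is ≥ 13 mm → susceptible
Gentamicin (23 mm) ≤ 25 mm — resistant
Ceftazidime: 9 mm is ≤ 13 mm — R
Clindamycin: 24 mm is ≥ 21 mm ⇒ Susceptible
Ertapenem 20 mm: ≥ 19 mm ⇒ susceptible
Trimethoprim-sulfamethoxazole: 16 mm is ≥ 14 mm → Susceptible
Clarithromycin: 21 mm is ≥ 21 mm ⇒ Susceptible

S, R, S, R, R, S, S, S, S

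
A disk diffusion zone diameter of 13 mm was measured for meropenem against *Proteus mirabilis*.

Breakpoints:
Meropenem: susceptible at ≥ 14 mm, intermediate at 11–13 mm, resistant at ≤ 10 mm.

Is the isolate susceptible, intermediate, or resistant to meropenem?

Meropenem 13 mm: in 11–13 mm — I

I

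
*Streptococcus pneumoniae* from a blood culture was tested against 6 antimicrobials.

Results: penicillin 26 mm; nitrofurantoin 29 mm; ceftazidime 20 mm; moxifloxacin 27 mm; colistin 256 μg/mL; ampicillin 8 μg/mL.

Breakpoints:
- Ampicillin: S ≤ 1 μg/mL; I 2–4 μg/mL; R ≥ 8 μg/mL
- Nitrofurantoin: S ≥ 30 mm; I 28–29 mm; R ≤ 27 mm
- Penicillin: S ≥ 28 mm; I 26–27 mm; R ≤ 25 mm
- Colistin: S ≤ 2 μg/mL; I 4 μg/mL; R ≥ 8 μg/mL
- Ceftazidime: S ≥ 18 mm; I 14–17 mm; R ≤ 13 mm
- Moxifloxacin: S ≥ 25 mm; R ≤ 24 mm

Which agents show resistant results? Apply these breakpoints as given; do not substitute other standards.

Penicillin 26 mm: in 26–27 mm → intermediate
Nitrofurantoin (29 mm) in 28–29 mm — I
Ceftazidime 20 mm: ≥ 18 mm — S
Moxifloxacin: 27 mm is ≥ 25 mm ⇒ Susceptible
Colistin: 256 μg/mL is ≥ 8 μg/mL — resistant
Ampicillin (8 μg/mL) ≥ 8 μg/mL → Resistant

colistin, ampicillin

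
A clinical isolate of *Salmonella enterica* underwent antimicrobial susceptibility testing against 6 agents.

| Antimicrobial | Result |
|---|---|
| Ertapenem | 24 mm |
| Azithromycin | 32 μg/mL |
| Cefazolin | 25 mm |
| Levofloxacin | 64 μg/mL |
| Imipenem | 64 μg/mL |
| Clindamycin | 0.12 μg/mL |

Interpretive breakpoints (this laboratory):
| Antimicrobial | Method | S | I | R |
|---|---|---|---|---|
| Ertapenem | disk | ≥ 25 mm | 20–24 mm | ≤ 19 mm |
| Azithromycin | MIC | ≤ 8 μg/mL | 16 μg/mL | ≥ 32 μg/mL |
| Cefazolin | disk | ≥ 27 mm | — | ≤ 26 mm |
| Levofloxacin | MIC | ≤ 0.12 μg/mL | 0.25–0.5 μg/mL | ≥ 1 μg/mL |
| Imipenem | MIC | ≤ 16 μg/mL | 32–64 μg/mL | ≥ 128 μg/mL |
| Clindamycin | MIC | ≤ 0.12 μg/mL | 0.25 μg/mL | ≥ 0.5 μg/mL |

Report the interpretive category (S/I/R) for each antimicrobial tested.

Ertapenem (24 mm) in 20–24 mm → Intermediate
Azithromycin: 32 μg/mL is ≥ 32 μg/mL ⇒ Resistant
Cefazolin 25 mm: ≤ 26 mm → resistant
Levofloxacin: 64 μg/mL is ≥ 1 μg/mL ⇒ resistant
Imipenem: 64 μg/mL is in 32–64 μg/mL → intermediate
Clindamycin: 0.12 μg/mL is ≤ 0.12 μg/mL → S

I, R, R, R, I, S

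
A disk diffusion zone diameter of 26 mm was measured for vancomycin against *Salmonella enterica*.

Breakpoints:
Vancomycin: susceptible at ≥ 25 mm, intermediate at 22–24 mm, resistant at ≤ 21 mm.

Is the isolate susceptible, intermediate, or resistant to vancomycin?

Vancomycin: 26 mm is ≥ 25 mm ⇒ S

Susceptible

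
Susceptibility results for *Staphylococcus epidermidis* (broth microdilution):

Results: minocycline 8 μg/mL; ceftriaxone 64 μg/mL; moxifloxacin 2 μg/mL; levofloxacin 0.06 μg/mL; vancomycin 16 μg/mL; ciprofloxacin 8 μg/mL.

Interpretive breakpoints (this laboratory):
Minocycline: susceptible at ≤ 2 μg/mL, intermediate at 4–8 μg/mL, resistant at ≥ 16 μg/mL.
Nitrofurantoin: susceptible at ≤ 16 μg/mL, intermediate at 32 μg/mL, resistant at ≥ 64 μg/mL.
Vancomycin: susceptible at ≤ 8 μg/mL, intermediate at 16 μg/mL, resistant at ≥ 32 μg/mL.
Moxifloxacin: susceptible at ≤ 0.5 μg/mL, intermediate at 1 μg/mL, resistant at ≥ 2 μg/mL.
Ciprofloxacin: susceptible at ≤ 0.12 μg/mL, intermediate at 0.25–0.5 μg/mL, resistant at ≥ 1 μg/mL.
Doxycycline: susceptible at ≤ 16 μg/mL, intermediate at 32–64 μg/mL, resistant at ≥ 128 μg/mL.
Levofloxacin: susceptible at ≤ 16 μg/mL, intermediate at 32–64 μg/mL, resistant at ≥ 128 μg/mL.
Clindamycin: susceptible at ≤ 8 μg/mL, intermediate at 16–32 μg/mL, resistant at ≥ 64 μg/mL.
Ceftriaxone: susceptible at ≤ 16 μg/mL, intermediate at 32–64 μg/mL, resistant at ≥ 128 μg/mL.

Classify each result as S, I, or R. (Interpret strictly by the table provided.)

Minocycline: 8 μg/mL is in 4–8 μg/mL ⇒ Intermediate
Ceftriaxone: 64 μg/mL is in 32–64 μg/mL → Intermediate
Moxifloxacin: 2 μg/mL is ≥ 2 μg/mL — Resistant
Levofloxacin: 0.06 μg/mL is ≤ 16 μg/mL ⇒ S
Vancomycin: 16 μg/mL is = 16 μg/mL ⇒ Intermediate
Ciprofloxacin (8 μg/mL) ≥ 1 μg/mL ⇒ resistant

I, I, R, S, I, R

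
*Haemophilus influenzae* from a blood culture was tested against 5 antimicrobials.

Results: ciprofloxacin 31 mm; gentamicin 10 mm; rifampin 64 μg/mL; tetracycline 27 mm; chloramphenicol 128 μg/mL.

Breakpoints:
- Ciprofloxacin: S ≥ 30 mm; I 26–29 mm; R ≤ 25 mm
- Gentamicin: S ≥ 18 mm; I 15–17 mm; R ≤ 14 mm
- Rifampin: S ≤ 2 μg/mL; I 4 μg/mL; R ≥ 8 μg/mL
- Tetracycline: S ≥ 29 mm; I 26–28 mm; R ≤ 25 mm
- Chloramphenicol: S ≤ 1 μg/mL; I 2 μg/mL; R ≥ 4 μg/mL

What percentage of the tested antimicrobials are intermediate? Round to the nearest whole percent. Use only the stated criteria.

20%

Ciprofloxacin: 31 mm is ≥ 30 mm — Susceptible
Gentamicin 10 mm: ≤ 14 mm ⇒ resistant
Rifampin 64 μg/mL: ≥ 8 μg/mL ⇒ resistant
Tetracycline (27 mm) in 26–28 mm — intermediate
Chloramphenicol (128 μg/mL) ≥ 4 μg/mL → Resistant
Intermediate: 1/5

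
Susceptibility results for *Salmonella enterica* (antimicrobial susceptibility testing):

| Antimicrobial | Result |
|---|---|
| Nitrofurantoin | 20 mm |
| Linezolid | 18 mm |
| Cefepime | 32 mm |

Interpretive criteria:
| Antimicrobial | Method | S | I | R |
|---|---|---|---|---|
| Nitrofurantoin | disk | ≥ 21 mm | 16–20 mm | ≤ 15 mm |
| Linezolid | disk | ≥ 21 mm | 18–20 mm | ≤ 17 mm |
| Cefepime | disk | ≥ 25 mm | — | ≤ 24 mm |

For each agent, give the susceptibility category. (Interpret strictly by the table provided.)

I, I, S

Nitrofurantoin: 20 mm is in 16–20 mm ⇒ intermediate
Linezolid: 18 mm is in 18–20 mm → Intermediate
Cefepime: 32 mm is ≥ 25 mm → susceptible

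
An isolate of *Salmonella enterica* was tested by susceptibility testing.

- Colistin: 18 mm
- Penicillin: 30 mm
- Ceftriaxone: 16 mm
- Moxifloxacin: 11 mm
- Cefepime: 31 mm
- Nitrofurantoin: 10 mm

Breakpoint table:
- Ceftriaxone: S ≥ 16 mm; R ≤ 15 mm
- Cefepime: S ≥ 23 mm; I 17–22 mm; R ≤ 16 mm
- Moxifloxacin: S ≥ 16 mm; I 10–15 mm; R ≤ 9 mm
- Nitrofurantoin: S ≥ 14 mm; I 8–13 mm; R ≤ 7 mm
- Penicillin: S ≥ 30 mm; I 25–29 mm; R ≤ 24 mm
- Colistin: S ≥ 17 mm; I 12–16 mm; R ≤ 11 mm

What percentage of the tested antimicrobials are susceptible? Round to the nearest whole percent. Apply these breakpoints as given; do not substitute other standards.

Colistin (18 mm) ≥ 17 mm — S
Penicillin 30 mm: ≥ 30 mm → Susceptible
Ceftriaxone (16 mm) ≥ 16 mm → susceptible
Moxifloxacin: 11 mm is in 10–15 mm → I
Cefepime 31 mm: ≥ 23 mm — susceptible
Nitrofurantoin: 10 mm is in 8–13 mm → intermediate
Susceptible: 4/6

67%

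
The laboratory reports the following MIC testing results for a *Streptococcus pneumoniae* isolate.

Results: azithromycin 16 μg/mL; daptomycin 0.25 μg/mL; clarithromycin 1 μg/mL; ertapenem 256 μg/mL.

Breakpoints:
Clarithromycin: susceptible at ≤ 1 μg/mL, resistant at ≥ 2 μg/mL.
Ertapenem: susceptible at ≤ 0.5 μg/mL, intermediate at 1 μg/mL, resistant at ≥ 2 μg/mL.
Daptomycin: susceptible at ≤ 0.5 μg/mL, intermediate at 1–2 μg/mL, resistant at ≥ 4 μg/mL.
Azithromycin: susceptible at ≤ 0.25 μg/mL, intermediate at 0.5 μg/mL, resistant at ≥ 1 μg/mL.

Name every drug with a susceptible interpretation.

daptomycin, clarithromycin

Azithromycin 16 μg/mL: ≥ 1 μg/mL → resistant
Daptomycin (0.25 μg/mL) ≤ 0.5 μg/mL — susceptible
Clarithromycin 1 μg/mL: ≤ 1 μg/mL → S
Ertapenem (256 μg/mL) ≥ 2 μg/mL ⇒ Resistant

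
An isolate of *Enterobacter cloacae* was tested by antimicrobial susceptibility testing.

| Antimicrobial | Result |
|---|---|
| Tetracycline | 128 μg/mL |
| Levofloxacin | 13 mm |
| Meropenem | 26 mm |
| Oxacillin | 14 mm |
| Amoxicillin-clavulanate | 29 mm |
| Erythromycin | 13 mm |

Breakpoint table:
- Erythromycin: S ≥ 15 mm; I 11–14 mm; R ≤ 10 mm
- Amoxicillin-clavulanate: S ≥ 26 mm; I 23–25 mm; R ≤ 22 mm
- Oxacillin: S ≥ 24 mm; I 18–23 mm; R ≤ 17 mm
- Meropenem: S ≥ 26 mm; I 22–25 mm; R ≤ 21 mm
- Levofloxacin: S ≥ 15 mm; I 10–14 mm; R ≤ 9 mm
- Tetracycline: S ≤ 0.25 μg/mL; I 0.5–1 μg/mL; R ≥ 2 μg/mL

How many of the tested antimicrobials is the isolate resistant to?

Tetracycline (128 μg/mL) ≥ 2 μg/mL — R
Levofloxacin 13 mm: in 10–14 mm — Intermediate
Meropenem: 26 mm is ≥ 26 mm — susceptible
Oxacillin (14 mm) ≤ 17 mm ⇒ Resistant
Amoxicillin-clavulanate (29 mm) ≥ 26 mm → S
Erythromycin (13 mm) in 11–14 mm → Intermediate
Resistant: 2

2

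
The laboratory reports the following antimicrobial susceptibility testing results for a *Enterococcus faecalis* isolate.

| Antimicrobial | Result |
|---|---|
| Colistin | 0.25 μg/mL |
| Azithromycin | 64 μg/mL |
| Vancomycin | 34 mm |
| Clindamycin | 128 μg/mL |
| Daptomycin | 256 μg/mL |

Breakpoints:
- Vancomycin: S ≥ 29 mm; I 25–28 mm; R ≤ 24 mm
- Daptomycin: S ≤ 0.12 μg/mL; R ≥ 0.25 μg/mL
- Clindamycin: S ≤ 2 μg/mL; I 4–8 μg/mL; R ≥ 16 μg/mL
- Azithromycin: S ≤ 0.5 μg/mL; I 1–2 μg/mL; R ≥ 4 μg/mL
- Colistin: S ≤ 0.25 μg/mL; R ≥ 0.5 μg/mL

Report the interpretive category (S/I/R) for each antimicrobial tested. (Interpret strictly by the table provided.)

S, R, S, R, R

Colistin 0.25 μg/mL: ≤ 0.25 μg/mL → S
Azithromycin: 64 μg/mL is ≥ 4 μg/mL → resistant
Vancomycin: 34 mm is ≥ 29 mm ⇒ susceptible
Clindamycin 128 μg/mL: ≥ 16 μg/mL — Resistant
Daptomycin: 256 μg/mL is ≥ 0.25 μg/mL — R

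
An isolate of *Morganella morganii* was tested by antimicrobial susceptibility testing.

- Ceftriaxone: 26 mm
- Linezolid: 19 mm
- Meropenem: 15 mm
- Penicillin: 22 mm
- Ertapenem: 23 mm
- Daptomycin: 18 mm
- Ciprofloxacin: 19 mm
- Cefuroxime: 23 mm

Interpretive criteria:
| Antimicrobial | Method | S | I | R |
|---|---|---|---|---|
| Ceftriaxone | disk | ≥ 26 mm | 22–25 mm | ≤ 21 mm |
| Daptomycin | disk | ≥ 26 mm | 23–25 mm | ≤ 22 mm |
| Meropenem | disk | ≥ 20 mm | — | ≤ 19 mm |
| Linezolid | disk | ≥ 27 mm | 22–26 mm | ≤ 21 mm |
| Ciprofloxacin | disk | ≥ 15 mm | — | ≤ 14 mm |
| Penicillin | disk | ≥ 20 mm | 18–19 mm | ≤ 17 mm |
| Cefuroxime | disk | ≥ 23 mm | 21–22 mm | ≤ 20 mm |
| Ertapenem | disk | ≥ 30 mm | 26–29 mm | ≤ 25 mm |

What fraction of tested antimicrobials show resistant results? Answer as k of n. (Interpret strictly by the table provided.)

Ceftriaxone (26 mm) ≥ 26 mm → Susceptible
Linezolid 19 mm: ≤ 21 mm ⇒ Resistant
Meropenem: 15 mm is ≤ 19 mm — Resistant
Penicillin: 22 mm is ≥ 20 mm → S
Ertapenem: 23 mm is ≤ 25 mm → resistant
Daptomycin (18 mm) ≤ 22 mm → R
Ciprofloxacin 19 mm: ≥ 15 mm — S
Cefuroxime (23 mm) ≥ 23 mm → Susceptible
Resistant: 4/8

4 of 8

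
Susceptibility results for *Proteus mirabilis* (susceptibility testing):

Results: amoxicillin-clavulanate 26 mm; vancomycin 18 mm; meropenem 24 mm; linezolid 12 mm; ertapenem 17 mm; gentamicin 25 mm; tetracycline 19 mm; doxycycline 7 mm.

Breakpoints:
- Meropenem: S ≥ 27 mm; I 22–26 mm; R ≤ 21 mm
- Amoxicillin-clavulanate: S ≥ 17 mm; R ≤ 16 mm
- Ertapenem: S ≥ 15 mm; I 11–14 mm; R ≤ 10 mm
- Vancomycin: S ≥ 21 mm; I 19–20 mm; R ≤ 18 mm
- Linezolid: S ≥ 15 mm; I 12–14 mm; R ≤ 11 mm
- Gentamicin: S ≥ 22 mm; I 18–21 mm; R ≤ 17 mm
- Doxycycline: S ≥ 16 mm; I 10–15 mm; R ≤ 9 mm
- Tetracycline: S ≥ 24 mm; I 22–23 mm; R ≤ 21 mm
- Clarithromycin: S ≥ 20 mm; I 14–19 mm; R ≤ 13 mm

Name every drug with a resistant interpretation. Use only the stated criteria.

Amoxicillin-clavulanate: 26 mm is ≥ 17 mm → Susceptible
Vancomycin (18 mm) ≤ 18 mm → resistant
Meropenem (24 mm) in 22–26 mm — intermediate
Linezolid: 12 mm is in 12–14 mm → Intermediate
Ertapenem 17 mm: ≥ 15 mm → S
Gentamicin (25 mm) ≥ 22 mm ⇒ susceptible
Tetracycline (19 mm) ≤ 21 mm — Resistant
Doxycycline: 7 mm is ≤ 9 mm — resistant

vancomycin, tetracycline, doxycycline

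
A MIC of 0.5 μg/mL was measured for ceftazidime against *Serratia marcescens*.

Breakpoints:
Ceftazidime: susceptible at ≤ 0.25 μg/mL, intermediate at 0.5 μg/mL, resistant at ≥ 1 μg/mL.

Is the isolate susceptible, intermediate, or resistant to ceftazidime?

Ceftazidime 0.5 μg/mL: = 0.5 μg/mL → intermediate

I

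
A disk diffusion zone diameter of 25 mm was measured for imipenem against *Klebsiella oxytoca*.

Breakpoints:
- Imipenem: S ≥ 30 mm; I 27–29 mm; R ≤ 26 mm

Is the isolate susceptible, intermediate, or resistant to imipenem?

R

Imipenem 25 mm: ≤ 26 mm — Resistant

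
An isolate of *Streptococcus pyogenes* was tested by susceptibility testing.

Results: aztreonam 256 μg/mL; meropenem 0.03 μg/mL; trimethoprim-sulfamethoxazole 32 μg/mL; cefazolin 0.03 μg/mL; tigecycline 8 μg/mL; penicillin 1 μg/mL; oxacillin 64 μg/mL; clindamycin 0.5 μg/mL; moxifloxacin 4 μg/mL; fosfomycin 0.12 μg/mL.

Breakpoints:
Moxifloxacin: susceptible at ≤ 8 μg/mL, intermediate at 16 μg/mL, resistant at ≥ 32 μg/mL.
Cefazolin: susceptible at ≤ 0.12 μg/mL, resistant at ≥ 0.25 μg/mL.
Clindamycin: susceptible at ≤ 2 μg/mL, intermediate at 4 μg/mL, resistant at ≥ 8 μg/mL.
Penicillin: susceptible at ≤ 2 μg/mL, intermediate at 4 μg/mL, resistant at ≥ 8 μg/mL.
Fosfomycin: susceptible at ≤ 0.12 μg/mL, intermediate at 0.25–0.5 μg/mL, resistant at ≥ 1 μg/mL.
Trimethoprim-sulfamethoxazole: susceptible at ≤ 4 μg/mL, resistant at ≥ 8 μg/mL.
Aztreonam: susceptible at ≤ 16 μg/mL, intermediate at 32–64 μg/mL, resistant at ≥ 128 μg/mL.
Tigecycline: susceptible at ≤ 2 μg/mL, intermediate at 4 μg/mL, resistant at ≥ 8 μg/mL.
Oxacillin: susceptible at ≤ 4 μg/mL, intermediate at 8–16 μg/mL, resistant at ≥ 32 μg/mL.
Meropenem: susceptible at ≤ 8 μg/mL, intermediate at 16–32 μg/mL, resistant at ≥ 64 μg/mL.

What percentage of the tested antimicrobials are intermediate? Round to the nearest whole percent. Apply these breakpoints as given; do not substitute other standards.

Aztreonam: 256 μg/mL is ≥ 128 μg/mL ⇒ R
Meropenem 0.03 μg/mL: ≤ 8 μg/mL — susceptible
Trimethoprim-sulfamethoxazole (32 μg/mL) ≥ 8 μg/mL — R
Cefazolin (0.03 μg/mL) ≤ 0.12 μg/mL — Susceptible
Tigecycline (8 μg/mL) ≥ 8 μg/mL — Resistant
Penicillin (1 μg/mL) ≤ 2 μg/mL — susceptible
Oxacillin 64 μg/mL: ≥ 32 μg/mL ⇒ R
Clindamycin 0.5 μg/mL: ≤ 2 μg/mL ⇒ susceptible
Moxifloxacin: 4 μg/mL is ≤ 8 μg/mL ⇒ Susceptible
Fosfomycin (0.12 μg/mL) ≤ 0.12 μg/mL → Susceptible
Intermediate: 0/10

0%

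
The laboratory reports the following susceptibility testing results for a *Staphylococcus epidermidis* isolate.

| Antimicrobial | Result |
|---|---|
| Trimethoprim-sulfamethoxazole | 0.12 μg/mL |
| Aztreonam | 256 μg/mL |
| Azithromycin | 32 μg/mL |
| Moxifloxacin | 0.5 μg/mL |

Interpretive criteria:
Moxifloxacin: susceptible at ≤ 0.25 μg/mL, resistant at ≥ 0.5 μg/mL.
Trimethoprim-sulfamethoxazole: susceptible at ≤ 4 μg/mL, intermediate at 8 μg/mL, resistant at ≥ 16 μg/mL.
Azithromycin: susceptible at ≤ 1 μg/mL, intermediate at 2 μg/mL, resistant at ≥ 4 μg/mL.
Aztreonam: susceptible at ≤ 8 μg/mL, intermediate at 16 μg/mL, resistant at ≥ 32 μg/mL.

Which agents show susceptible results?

Trimethoprim-sulfamethoxazole (0.12 μg/mL) ≤ 4 μg/mL — S
Aztreonam: 256 μg/mL is ≥ 32 μg/mL → R
Azithromycin (32 μg/mL) ≥ 4 μg/mL ⇒ resistant
Moxifloxacin: 0.5 μg/mL is ≥ 0.5 μg/mL ⇒ R

trimethoprim-sulfamethoxazole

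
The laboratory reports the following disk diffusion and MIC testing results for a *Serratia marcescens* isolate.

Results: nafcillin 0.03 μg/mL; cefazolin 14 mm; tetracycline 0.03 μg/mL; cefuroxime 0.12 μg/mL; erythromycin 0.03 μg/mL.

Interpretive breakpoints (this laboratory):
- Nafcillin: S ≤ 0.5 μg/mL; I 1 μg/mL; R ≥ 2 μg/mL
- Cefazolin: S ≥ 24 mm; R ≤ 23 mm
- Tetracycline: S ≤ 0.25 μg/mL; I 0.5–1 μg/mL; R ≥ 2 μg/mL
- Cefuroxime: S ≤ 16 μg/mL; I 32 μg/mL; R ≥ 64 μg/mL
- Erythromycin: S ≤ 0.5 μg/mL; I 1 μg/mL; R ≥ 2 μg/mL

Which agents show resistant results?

Nafcillin: 0.03 μg/mL is ≤ 0.5 μg/mL — S
Cefazolin (14 mm) ≤ 23 mm ⇒ resistant
Tetracycline: 0.03 μg/mL is ≤ 0.25 μg/mL — Susceptible
Cefuroxime 0.12 μg/mL: ≤ 16 μg/mL ⇒ susceptible
Erythromycin (0.03 μg/mL) ≤ 0.5 μg/mL ⇒ Susceptible

cefazolin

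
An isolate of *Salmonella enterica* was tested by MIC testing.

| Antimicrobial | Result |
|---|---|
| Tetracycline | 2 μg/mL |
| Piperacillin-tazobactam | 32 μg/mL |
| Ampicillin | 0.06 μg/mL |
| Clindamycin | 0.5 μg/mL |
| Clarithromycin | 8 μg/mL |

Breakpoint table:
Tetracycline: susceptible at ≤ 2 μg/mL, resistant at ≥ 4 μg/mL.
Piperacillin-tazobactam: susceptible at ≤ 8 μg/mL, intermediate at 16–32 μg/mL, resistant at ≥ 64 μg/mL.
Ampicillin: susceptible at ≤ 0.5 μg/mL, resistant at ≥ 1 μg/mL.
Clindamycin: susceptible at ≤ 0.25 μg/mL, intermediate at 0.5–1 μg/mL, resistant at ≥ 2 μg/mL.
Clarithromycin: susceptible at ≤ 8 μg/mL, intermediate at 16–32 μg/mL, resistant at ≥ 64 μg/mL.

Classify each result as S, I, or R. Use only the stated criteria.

S, I, S, I, S

Tetracycline 2 μg/mL: ≤ 2 μg/mL — S
Piperacillin-tazobactam (32 μg/mL) in 16–32 μg/mL — I
Ampicillin: 0.06 μg/mL is ≤ 0.5 μg/mL — susceptible
Clindamycin 0.5 μg/mL: in 0.5–1 μg/mL → Intermediate
Clarithromycin (8 μg/mL) ≤ 8 μg/mL ⇒ susceptible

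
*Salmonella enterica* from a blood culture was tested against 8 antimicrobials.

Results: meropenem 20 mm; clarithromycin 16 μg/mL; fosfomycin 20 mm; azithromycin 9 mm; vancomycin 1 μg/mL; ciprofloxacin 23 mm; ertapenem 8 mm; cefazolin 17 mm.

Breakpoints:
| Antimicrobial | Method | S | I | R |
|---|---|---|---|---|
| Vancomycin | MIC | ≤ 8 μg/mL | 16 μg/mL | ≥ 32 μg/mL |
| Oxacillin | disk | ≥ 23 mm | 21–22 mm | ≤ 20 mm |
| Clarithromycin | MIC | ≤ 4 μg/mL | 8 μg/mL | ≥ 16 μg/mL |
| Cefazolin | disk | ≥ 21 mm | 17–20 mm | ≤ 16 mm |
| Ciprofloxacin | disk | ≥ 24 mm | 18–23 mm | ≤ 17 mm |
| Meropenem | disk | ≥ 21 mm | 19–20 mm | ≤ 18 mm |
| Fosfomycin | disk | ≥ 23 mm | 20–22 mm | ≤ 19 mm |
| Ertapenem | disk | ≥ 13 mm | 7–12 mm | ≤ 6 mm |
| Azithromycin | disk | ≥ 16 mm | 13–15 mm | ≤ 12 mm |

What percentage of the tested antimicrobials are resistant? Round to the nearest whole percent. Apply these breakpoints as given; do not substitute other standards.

Meropenem (20 mm) in 19–20 mm ⇒ Intermediate
Clarithromycin: 16 μg/mL is ≥ 16 μg/mL — Resistant
Fosfomycin (20 mm) in 20–22 mm ⇒ Intermediate
Azithromycin 9 mm: ≤ 12 mm → Resistant
Vancomycin 1 μg/mL: ≤ 8 μg/mL — S
Ciprofloxacin: 23 mm is in 18–23 mm → Intermediate
Ertapenem (8 mm) in 7–12 mm ⇒ intermediate
Cefazolin: 17 mm is in 17–20 mm — intermediate
Resistant: 2/8

25%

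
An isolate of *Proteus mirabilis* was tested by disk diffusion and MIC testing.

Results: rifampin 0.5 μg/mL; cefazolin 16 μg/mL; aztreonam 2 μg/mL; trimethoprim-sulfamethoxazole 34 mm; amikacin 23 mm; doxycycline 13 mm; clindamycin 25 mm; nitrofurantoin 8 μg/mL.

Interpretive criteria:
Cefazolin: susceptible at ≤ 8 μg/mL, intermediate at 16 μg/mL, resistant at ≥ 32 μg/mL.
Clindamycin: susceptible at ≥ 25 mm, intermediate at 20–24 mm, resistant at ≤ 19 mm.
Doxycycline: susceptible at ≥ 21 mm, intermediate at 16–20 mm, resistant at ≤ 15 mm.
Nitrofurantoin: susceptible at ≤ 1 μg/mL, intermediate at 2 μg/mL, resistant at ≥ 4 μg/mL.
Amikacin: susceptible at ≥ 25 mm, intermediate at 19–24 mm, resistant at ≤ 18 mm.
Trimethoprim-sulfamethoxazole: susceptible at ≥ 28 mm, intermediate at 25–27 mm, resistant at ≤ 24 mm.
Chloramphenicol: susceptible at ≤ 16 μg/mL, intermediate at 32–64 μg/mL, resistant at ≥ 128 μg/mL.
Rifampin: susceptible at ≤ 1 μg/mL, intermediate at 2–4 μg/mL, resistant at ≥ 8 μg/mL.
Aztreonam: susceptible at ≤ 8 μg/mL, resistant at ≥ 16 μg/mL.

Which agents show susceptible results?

Rifampin 0.5 μg/mL: ≤ 1 μg/mL — Susceptible
Cefazolin: 16 μg/mL is = 16 μg/mL ⇒ Intermediate
Aztreonam: 2 μg/mL is ≤ 8 μg/mL ⇒ S
Trimethoprim-sulfamethoxazole 34 mm: ≥ 28 mm → S
Amikacin 23 mm: in 19–24 mm — I
Doxycycline (13 mm) ≤ 15 mm ⇒ resistant
Clindamycin 25 mm: ≥ 25 mm ⇒ S
Nitrofurantoin 8 μg/mL: ≥ 4 μg/mL → Resistant

rifampin, aztreonam, trimethoprim-sulfamethoxazole, clindamycin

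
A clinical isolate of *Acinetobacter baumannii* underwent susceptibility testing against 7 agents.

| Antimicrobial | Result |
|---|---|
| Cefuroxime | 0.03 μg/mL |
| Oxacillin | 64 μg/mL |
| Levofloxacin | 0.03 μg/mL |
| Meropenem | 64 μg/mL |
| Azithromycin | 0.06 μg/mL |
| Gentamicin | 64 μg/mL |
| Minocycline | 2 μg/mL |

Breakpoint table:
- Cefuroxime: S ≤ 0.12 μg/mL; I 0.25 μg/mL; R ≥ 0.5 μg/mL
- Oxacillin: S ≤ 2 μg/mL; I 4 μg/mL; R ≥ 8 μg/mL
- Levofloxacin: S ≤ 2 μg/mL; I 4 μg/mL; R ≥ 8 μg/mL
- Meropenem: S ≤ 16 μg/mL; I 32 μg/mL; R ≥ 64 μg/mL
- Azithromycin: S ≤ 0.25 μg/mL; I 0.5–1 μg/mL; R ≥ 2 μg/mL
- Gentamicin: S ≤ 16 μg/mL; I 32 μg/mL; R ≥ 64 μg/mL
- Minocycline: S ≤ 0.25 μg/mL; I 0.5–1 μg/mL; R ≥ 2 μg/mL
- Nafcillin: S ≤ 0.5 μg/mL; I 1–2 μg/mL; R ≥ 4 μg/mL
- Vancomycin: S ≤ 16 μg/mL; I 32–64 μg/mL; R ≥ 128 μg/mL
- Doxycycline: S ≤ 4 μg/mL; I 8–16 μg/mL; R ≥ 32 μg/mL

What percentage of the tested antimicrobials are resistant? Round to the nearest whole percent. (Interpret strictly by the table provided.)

57%

Cefuroxime: 0.03 μg/mL is ≤ 0.12 μg/mL — Susceptible
Oxacillin 64 μg/mL: ≥ 8 μg/mL ⇒ R
Levofloxacin: 0.03 μg/mL is ≤ 2 μg/mL — S
Meropenem: 64 μg/mL is ≥ 64 μg/mL ⇒ Resistant
Azithromycin 0.06 μg/mL: ≤ 0.25 μg/mL → susceptible
Gentamicin 64 μg/mL: ≥ 64 μg/mL ⇒ resistant
Minocycline (2 μg/mL) ≥ 2 μg/mL → resistant
Resistant: 4/7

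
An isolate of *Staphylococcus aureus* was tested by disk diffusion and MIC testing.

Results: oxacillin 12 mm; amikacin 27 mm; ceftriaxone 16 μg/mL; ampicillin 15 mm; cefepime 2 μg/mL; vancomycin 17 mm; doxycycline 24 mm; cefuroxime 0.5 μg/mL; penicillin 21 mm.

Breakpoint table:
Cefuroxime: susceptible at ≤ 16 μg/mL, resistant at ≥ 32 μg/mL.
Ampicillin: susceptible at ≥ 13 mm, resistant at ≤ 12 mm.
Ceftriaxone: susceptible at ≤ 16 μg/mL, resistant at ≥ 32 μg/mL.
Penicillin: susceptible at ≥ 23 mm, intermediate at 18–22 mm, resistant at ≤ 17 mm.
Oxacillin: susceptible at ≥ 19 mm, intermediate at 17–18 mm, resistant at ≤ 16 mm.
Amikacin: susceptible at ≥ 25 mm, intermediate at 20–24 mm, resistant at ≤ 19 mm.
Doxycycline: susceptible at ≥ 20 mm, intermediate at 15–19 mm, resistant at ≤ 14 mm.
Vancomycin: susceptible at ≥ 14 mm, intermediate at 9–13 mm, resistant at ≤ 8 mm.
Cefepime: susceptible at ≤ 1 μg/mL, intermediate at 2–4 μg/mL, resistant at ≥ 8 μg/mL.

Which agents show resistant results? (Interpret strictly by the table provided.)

oxacillin

Oxacillin (12 mm) ≤ 16 mm — resistant
Amikacin 27 mm: ≥ 25 mm ⇒ Susceptible
Ceftriaxone 16 μg/mL: ≤ 16 μg/mL → S
Ampicillin: 15 mm is ≥ 13 mm — Susceptible
Cefepime (2 μg/mL) in 2–4 μg/mL ⇒ intermediate
Vancomycin (17 mm) ≥ 14 mm — susceptible
Doxycycline 24 mm: ≥ 20 mm → susceptible
Cefuroxime: 0.5 μg/mL is ≤ 16 μg/mL → Susceptible
Penicillin (21 mm) in 18–22 mm → intermediate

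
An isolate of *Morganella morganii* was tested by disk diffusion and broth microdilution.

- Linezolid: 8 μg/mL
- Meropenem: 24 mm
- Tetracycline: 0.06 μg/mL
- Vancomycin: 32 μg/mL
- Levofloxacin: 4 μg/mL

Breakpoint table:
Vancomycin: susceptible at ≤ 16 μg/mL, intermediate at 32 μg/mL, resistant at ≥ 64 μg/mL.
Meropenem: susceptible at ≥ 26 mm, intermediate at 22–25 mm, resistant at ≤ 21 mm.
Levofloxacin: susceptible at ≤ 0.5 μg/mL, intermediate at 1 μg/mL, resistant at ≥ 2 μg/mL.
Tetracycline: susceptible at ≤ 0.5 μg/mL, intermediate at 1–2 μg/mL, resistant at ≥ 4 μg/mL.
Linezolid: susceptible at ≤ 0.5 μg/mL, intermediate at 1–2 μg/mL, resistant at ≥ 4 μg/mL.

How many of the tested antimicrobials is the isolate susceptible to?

Linezolid: 8 μg/mL is ≥ 4 μg/mL ⇒ Resistant
Meropenem (24 mm) in 22–25 mm ⇒ intermediate
Tetracycline: 0.06 μg/mL is ≤ 0.5 μg/mL ⇒ susceptible
Vancomycin 32 μg/mL: = 32 μg/mL — I
Levofloxacin: 4 μg/mL is ≥ 2 μg/mL → R
Susceptible: 1

1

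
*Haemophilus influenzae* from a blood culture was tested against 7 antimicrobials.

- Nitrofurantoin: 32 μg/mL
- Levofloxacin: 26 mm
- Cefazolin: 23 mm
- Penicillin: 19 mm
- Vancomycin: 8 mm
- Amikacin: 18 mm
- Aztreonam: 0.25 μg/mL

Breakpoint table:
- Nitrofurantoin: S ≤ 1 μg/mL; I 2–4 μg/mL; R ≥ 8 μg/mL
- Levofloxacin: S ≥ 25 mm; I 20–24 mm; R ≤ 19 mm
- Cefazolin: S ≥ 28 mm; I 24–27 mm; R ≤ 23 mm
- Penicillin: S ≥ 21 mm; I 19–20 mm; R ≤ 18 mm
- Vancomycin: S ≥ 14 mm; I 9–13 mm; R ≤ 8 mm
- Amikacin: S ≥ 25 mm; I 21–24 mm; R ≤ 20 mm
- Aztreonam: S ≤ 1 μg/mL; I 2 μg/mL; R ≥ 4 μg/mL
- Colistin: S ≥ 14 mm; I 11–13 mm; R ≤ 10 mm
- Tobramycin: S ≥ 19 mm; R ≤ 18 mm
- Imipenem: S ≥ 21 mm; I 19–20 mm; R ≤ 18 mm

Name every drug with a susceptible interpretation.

Nitrofurantoin 32 μg/mL: ≥ 8 μg/mL — resistant
Levofloxacin (26 mm) ≥ 25 mm ⇒ Susceptible
Cefazolin (23 mm) ≤ 23 mm — Resistant
Penicillin (19 mm) in 19–20 mm — Intermediate
Vancomycin: 8 mm is ≤ 8 mm ⇒ Resistant
Amikacin: 18 mm is ≤ 20 mm ⇒ resistant
Aztreonam (0.25 μg/mL) ≤ 1 μg/mL → susceptible

levofloxacin, aztreonam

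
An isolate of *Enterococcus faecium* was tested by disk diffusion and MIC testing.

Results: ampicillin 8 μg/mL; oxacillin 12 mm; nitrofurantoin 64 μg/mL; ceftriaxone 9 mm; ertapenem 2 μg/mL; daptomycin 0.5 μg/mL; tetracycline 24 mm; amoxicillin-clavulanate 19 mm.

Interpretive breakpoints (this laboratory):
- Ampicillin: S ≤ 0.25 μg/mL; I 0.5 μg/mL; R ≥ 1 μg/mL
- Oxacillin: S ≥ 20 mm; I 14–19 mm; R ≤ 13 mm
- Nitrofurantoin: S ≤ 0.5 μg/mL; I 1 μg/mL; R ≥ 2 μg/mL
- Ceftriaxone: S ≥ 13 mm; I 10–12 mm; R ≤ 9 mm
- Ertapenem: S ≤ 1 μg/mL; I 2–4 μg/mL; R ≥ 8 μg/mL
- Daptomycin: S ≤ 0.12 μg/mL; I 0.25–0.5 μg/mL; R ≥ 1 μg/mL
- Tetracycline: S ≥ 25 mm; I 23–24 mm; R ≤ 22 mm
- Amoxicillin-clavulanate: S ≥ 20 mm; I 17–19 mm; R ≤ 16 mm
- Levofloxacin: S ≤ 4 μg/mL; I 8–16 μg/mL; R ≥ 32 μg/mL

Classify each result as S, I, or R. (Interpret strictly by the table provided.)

Ampicillin (8 μg/mL) ≥ 1 μg/mL → Resistant
Oxacillin (12 mm) ≤ 13 mm — Resistant
Nitrofurantoin 64 μg/mL: ≥ 2 μg/mL ⇒ R
Ceftriaxone 9 mm: ≤ 9 mm — R
Ertapenem 2 μg/mL: in 2–4 μg/mL — Intermediate
Daptomycin 0.5 μg/mL: in 0.25–0.5 μg/mL → Intermediate
Tetracycline (24 mm) in 23–24 mm — intermediate
Amoxicillin-clavulanate 19 mm: in 17–19 mm ⇒ I

R, R, R, R, I, I, I, I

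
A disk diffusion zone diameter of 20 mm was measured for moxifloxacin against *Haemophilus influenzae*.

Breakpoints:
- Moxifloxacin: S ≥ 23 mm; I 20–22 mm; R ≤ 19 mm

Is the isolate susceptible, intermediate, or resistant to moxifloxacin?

Moxifloxacin: 20 mm is in 20–22 mm → Intermediate

I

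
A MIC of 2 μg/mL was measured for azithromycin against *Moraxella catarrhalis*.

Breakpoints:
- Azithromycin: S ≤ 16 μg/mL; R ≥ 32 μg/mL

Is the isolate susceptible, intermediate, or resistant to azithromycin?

Azithromycin: 2 μg/mL is ≤ 16 μg/mL — susceptible

Susceptible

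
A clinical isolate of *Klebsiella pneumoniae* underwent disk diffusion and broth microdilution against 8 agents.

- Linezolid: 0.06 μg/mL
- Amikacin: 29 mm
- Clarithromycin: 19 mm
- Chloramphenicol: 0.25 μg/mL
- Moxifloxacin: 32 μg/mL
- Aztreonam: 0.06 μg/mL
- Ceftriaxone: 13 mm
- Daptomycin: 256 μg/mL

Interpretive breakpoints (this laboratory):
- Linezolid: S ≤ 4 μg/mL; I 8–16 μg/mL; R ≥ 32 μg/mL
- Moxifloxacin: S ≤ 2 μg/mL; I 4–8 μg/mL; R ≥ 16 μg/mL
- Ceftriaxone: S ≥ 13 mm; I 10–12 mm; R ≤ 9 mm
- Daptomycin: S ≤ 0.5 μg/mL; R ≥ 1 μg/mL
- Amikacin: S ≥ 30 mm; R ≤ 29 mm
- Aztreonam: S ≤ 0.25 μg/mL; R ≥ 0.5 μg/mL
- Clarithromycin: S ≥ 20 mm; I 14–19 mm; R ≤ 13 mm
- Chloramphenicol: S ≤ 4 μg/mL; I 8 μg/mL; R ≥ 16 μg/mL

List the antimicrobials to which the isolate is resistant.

Linezolid 0.06 μg/mL: ≤ 4 μg/mL → S
Amikacin 29 mm: ≤ 29 mm → R
Clarithromycin: 19 mm is in 14–19 mm ⇒ intermediate
Chloramphenicol: 0.25 μg/mL is ≤ 4 μg/mL ⇒ S
Moxifloxacin 32 μg/mL: ≥ 16 μg/mL — resistant
Aztreonam (0.06 μg/mL) ≤ 0.25 μg/mL — S
Ceftriaxone 13 mm: ≥ 13 mm ⇒ S
Daptomycin (256 μg/mL) ≥ 1 μg/mL ⇒ resistant

amikacin, moxifloxacin, daptomycin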